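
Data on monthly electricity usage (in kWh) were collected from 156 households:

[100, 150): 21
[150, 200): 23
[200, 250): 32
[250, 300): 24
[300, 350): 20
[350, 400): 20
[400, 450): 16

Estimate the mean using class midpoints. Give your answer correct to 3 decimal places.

264.423

Midpoints: 125, 175, 225, 275, 325, 375, 425
Σfm = 21×125 + 23×175 + 32×225 + 24×275 + 20×325 + 20×375 + 16×425 = 41250
n = Σf = 156
Mean = 41250 / 156 = 264.4231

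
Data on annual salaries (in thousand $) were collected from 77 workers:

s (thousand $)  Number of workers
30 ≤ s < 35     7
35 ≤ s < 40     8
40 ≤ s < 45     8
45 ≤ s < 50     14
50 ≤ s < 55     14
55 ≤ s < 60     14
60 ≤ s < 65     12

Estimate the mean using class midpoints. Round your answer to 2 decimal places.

Midpoints: 32.5, 37.5, 42.5, 47.5, 52.5, 57.5, 62.5
Σfm = 7×32.5 + 8×37.5 + 8×42.5 + 14×47.5 + 14×52.5 + 14×57.5 + 12×62.5 = 3822.5
n = Σf = 77
Mean = 3822.5 / 77 = 49.6429

49.64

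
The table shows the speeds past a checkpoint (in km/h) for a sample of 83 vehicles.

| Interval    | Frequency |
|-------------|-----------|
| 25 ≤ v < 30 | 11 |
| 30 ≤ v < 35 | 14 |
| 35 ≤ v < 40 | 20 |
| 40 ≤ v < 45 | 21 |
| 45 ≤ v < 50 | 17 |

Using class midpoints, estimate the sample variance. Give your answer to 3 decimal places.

43.491

Midpoints: 27.5, 32.5, 37.5, 42.5, 47.5
n = 83, Σfm = 3207.5, mean = 38.6446
Σfm² = 127518.75
Σf(m − x̄)² = Σfm² − (Σfm)²/n = 127518.75 − 3207.5²/83 = 3566.2651
Sample variance = 3566.2651 / 82 = 43.4910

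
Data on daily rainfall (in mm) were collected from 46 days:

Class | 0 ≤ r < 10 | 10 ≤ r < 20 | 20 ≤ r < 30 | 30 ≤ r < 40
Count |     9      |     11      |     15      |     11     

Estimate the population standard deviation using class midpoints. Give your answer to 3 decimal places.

10.525

Midpoints: 5, 15, 25, 35
n = 46, Σfm = 970, mean = 21.0870
Σfm² = 25550
Σf(m − x̄)² = Σfm² − (Σfm)²/n = 25550 − 970²/46 = 5095.6522
Population variance = 5095.6522 / 46 = 110.7750
Standard deviation = √110.7750 = 10.5250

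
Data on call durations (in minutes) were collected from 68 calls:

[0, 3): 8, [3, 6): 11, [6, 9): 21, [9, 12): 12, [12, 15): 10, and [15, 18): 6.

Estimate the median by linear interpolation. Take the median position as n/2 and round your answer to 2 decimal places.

8.14

Cumulative frequencies: 8, 19, 40, 52, 62, 68
n = 68; position = n/2 = 34.
This falls in the class [6, 9): L = 6, F = 19, f = 21, h = 3.
Median ≈ 6 + ((34 − 19) / 21) × 3 = 8.1429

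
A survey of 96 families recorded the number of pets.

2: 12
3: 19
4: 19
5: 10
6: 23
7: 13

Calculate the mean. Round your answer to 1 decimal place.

Values: 2, 3, 4, 5, 6, 7
Σfx = 12×2 + 19×3 + 19×4 + 10×5 + 23×6 + 13×7 = 436
n = Σf = 96
Mean = 436 / 96 = 4.5417

4.5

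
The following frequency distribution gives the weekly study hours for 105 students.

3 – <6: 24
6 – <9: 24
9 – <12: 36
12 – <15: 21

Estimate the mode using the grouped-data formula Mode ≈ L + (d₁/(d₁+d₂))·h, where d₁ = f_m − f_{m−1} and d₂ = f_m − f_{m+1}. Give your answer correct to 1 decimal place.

10.3

Modal class: 9 – <12 (highest frequency 36).
d₁ = 36 − 24 = 12, d₂ = 36 − 21 = 15
Mode ≈ 9 + (12/(12+15)) × 3 = 9 + 1.3333 = 10.3333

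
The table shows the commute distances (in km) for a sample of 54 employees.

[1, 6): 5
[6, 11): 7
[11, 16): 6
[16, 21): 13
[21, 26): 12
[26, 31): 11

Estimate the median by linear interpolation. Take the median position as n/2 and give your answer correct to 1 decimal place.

Cumulative frequencies: 5, 12, 18, 31, 43, 54
n = 54; position = n/2 = 27.
This falls in the class [16, 21): L = 16, F = 18, f = 13, h = 5.
Median ≈ 16 + ((27 − 18) / 13) × 5 = 19.4615

19.5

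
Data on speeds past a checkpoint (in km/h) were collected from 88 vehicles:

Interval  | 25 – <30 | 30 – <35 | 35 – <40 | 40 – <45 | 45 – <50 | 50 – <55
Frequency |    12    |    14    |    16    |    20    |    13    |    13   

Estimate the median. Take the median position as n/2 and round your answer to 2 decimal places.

Cumulative frequencies: 12, 26, 42, 62, 75, 88
n = 88; position = n/2 = 44.
This falls in the class 40 – <45: L = 40, F = 42, f = 20, h = 5.
Median ≈ 40 + ((44 − 42) / 20) × 5 = 40.5000

40.50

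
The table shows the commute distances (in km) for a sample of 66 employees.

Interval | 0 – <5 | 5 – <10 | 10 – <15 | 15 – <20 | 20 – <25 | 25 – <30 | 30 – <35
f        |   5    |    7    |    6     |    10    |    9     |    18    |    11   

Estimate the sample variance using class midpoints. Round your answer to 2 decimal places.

Midpoints: 2.5, 7.5, 12.5, 17.5, 22.5, 27.5, 32.5
n = 66, Σfm = 1370, mean = 20.7576
Σfm² = 34212.5
Σf(m − x̄)² = Σfm² − (Σfm)²/n = 34212.5 − 1370²/66 = 5774.6212
Sample variance = 5774.6212 / 65 = 88.8403

88.84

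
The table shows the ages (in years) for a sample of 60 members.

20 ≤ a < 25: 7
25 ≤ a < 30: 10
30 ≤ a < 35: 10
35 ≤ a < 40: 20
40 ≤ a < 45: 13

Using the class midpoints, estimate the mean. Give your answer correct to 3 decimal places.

Midpoints: 22.5, 27.5, 32.5, 37.5, 42.5
Σfm = 7×22.5 + 10×27.5 + 10×32.5 + 20×37.5 + 13×42.5 = 2060
n = Σf = 60
Mean = 2060 / 60 = 34.3333

34.333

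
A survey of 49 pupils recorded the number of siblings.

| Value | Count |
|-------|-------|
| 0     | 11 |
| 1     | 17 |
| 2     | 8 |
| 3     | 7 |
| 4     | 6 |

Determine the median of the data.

1

Cumulative frequencies: 11, 28, 36, 43, 49
n = 49, so the median is the value in position (n+1)/2 = 25.
Position 25 falls at value 1.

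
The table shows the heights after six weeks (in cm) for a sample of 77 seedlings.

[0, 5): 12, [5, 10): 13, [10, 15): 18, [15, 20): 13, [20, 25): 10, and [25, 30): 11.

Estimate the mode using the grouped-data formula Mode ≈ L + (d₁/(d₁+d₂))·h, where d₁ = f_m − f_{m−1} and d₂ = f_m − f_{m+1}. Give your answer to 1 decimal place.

Modal class: [10, 15) (highest frequency 18).
d₁ = 18 − 13 = 5, d₂ = 18 − 13 = 5
Mode ≈ 10 + (5/(5+5)) × 5 = 10 + 2.5000 = 12.5000

12.5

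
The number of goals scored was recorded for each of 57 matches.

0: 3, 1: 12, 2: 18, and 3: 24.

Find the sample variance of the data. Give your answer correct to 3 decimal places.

Values: 0, 1, 2, 3
n = 57, Σfx = 120, mean = 2.1053
Σfx² = 300
Σf(x − x̄)² = Σfx² − (Σfx)²/n = 300 − 120²/57 = 47.3684
Sample variance = 47.3684 / 56 = 0.8459

0.846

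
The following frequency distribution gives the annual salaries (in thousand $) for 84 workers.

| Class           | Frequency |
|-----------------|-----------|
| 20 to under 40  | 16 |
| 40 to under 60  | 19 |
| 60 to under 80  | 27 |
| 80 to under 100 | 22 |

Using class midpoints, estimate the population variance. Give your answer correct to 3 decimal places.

Midpoints: 30, 50, 70, 90
n = 84, Σfm = 5300, mean = 63.0952
Σfm² = 372400
Σf(m − x̄)² = Σfm² − (Σfm)²/n = 372400 − 5300²/84 = 37995.2381
Population variance = 37995.2381 / 84 = 452.3243

452.324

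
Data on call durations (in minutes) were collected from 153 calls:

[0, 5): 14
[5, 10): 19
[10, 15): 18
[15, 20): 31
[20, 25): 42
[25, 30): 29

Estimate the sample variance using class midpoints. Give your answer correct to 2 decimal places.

62.17

Midpoints: 2.5, 7.5, 12.5, 17.5, 22.5, 27.5
n = 153, Σfm = 2687.5, mean = 17.5654
Σfm² = 56656.25
Σf(m − x̄)² = Σfm² − (Σfm)²/n = 56656.25 − 2687.5²/153 = 9449.3464
Sample variance = 9449.3464 / 152 = 62.1668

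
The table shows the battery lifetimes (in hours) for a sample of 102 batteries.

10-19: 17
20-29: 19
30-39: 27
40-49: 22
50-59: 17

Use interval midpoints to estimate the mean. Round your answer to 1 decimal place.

Midpoints: 14.5, 24.5, 34.5, 44.5, 54.5
Σfm = 17×14.5 + 19×24.5 + 27×34.5 + 22×44.5 + 17×54.5 = 3549
n = Σf = 102
Mean = 3549 / 102 = 34.7941

34.8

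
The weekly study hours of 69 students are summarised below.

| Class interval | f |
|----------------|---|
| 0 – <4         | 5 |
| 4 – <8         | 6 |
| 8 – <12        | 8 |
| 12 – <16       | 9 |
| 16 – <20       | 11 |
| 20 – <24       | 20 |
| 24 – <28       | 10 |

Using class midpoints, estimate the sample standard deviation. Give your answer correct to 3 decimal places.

7.314

Midpoints: 2, 6, 10, 14, 18, 22, 26
n = 69, Σfm = 1150, mean = 16.6667
Σfm² = 22804
Σf(m − x̄)² = Σfm² − (Σfm)²/n = 22804 − 1150²/69 = 3637.3333
Sample variance = 3637.3333 / 68 = 53.4902
Standard deviation = √53.4902 = 7.3137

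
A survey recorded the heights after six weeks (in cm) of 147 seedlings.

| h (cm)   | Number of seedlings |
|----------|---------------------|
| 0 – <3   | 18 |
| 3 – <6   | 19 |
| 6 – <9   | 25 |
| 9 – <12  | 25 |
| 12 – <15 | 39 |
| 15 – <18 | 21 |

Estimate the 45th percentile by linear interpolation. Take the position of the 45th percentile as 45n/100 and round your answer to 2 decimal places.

Cumulative frequencies: 18, 37, 62, 87, 126, 147
n = 147; position = 45n/100 = 66.15.
This falls in the class 9 – <12: L = 9, F = 62, f = 25, h = 3.
45th percentile ≈ 9 + ((66.15 − 62) / 25) × 3 = 9.4980

9.50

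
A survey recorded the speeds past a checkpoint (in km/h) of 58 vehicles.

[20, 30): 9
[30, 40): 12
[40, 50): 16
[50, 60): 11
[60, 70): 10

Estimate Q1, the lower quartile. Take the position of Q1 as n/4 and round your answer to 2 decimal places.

34.58

Cumulative frequencies: 9, 21, 37, 48, 58
n = 58; position = n/4 = 14.5.
This falls in the class [30, 40): L = 30, F = 9, f = 12, h = 10.
Lower quartile ≈ 30 + ((14.5 − 9) / 12) × 10 = 34.5833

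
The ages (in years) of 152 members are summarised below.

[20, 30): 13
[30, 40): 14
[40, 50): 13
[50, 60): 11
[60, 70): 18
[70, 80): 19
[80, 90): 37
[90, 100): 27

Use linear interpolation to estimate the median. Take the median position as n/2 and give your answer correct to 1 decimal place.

Cumulative frequencies: 13, 27, 40, 51, 69, 88, 125, 152
n = 152; position = n/2 = 76.
This falls in the class [70, 80): L = 70, F = 69, f = 19, h = 10.
Median ≈ 70 + ((76 − 69) / 19) × 10 = 73.6842

73.7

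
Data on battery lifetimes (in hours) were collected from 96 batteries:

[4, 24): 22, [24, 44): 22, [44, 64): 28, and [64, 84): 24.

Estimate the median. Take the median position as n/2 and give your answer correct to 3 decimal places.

46.857

Cumulative frequencies: 22, 44, 72, 96
n = 96; position = n/2 = 48.
This falls in the class [44, 64): L = 44, F = 44, f = 28, h = 20.
Median ≈ 44 + ((48 − 44) / 28) × 20 = 46.8571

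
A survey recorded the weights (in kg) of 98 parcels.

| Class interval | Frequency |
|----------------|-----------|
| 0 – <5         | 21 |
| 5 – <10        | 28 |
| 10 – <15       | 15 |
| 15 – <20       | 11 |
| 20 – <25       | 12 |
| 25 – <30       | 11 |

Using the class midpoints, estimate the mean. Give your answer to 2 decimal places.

Midpoints: 2.5, 7.5, 12.5, 17.5, 22.5, 27.5
Σfm = 21×2.5 + 28×7.5 + 15×12.5 + 11×17.5 + 12×22.5 + 11×27.5 = 1215
n = Σf = 98
Mean = 1215 / 98 = 12.3980

12.40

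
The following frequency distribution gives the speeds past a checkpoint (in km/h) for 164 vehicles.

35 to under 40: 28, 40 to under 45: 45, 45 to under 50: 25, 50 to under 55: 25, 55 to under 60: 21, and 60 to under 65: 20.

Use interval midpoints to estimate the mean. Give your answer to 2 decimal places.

Midpoints: 37.5, 42.5, 47.5, 52.5, 57.5, 62.5
Σfm = 28×37.5 + 45×42.5 + 25×47.5 + 25×52.5 + 21×57.5 + 20×62.5 = 7920
n = Σf = 164
Mean = 7920 / 164 = 48.2927

48.29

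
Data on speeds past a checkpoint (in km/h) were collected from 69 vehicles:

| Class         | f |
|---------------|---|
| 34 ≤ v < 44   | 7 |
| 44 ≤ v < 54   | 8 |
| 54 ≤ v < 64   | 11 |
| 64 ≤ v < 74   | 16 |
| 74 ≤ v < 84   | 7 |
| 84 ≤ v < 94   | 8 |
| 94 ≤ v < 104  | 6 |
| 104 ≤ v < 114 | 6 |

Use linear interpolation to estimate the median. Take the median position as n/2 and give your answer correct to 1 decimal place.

Cumulative frequencies: 7, 15, 26, 42, 49, 57, 63, 69
n = 69; position = n/2 = 34.5.
This falls in the class 64 ≤ v < 74: L = 64, F = 26, f = 16, h = 10.
Median ≈ 64 + ((34.5 − 26) / 16) × 10 = 69.3125

69.3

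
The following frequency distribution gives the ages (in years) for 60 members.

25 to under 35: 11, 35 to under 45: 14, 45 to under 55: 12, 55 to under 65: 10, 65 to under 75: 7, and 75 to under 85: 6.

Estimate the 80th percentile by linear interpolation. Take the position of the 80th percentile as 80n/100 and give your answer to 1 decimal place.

Cumulative frequencies: 11, 25, 37, 47, 54, 60
n = 60; position = 80n/100 = 48.
This falls in the class 65 to under 75: L = 65, F = 47, f = 7, h = 10.
80th percentile ≈ 65 + ((48 − 47) / 7) × 10 = 66.4286

66.4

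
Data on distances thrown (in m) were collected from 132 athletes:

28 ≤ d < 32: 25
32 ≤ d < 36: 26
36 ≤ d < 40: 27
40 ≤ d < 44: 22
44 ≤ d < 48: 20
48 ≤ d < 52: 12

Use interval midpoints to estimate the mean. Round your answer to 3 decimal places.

38.667

Midpoints: 30, 34, 38, 42, 46, 50
Σfm = 25×30 + 26×34 + 27×38 + 22×42 + 20×46 + 12×50 = 5104
n = Σf = 132
Mean = 5104 / 132 = 38.6667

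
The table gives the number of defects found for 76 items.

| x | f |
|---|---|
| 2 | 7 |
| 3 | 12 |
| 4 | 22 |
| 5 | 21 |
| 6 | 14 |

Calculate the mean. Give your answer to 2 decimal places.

Values: 2, 3, 4, 5, 6
Σfx = 7×2 + 12×3 + 22×4 + 21×5 + 14×6 = 327
n = Σf = 76
Mean = 327 / 76 = 4.3026

4.30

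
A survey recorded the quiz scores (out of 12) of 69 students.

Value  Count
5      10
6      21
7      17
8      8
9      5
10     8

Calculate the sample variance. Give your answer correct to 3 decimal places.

Values: 5, 6, 7, 8, 9, 10
n = 69, Σfx = 484, mean = 7.0145
Σfx² = 3556
Σf(x − x̄)² = Σfx² − (Σfx)²/n = 3556 − 484²/69 = 160.9855
Sample variance = 160.9855 / 68 = 2.3674

2.367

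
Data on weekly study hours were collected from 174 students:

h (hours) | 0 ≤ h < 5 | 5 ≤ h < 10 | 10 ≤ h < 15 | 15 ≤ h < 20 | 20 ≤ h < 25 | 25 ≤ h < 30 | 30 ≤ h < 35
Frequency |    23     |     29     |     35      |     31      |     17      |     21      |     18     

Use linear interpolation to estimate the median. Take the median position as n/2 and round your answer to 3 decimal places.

Cumulative frequencies: 23, 52, 87, 118, 135, 156, 174
n = 174; position = n/2 = 87.
This falls in the class 10 ≤ h < 15: L = 10, F = 52, f = 35, h = 5.
Median ≈ 10 + ((87 − 52) / 35) × 5 = 15.0000

15.000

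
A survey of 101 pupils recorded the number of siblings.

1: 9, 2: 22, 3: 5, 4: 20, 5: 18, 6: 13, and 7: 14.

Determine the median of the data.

Cumulative frequencies: 9, 31, 36, 56, 74, 87, 101
n = 101, so the median is the value in position (n+1)/2 = 51.
Position 51 falls at value 4.

4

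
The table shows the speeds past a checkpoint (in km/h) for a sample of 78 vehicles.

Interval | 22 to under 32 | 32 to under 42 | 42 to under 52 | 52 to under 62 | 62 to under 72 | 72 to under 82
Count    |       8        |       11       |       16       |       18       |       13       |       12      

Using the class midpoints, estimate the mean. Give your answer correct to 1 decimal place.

Midpoints: 27, 37, 47, 57, 67, 77
Σfm = 8×27 + 11×37 + 16×47 + 18×57 + 13×67 + 12×77 = 4196
n = Σf = 78
Mean = 4196 / 78 = 53.7949

53.8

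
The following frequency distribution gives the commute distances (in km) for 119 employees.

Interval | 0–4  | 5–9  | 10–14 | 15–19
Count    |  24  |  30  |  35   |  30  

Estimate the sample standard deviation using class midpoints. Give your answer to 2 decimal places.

Midpoints: 2, 7, 12, 17
n = 119, Σfm = 1188, mean = 9.9832
Σfm² = 15276
Σf(m − x̄)² = Σfm² − (Σfm)²/n = 15276 − 1188²/119 = 3415.9664
Sample variance = 3415.9664 / 118 = 28.9489
Standard deviation = √28.9489 = 5.3804

5.38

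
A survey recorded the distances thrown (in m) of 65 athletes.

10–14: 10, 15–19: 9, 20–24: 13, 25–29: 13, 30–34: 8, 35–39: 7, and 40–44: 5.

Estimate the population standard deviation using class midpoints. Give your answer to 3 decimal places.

9.011

Midpoints: 12, 17, 22, 27, 32, 37, 42
n = 65, Σfm = 1635, mean = 25.1538
Σfm² = 46405
Σf(m − x̄)² = Σfm² − (Σfm)²/n = 46405 − 1635²/65 = 5278.4615
Population variance = 5278.4615 / 65 = 81.2071
Standard deviation = √81.2071 = 9.0115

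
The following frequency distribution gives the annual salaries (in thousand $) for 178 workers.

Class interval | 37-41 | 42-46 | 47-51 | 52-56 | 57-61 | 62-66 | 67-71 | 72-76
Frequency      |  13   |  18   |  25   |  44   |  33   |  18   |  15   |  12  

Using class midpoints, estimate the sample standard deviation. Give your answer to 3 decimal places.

9.391

Midpoints: 39, 44, 49, 54, 59, 64, 69, 74
n = 178, Σfm = 9922, mean = 55.7416
Σfm² = 568678
Σf(m − x̄)² = Σfm² − (Σfm)²/n = 568678 − 9922²/178 = 15610.1124
Sample variance = 15610.1124 / 177 = 88.1927
Standard deviation = √88.1927 = 9.3911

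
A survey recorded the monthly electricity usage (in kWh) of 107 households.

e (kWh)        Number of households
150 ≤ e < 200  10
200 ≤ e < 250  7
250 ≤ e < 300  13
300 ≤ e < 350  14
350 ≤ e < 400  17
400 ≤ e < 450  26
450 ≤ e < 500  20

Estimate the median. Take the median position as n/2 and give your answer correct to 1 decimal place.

377.9

Cumulative frequencies: 10, 17, 30, 44, 61, 87, 107
n = 107; position = n/2 = 53.5.
This falls in the class 350 ≤ e < 400: L = 350, F = 44, f = 17, h = 50.
Median ≈ 350 + ((53.5 − 44) / 17) × 50 = 377.9412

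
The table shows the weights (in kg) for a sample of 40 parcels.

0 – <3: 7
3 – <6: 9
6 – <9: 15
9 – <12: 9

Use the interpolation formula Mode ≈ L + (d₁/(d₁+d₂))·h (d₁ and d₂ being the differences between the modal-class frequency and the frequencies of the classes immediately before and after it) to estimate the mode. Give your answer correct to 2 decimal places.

7.50

Modal class: 6 – <9 (highest frequency 15).
d₁ = 15 − 9 = 6, d₂ = 15 − 9 = 6
Mode ≈ 6 + (6/(6+6)) × 3 = 6 + 1.5000 = 7.5000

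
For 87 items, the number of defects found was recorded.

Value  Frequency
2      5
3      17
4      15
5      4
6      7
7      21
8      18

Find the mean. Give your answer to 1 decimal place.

Values: 2, 3, 4, 5, 6, 7, 8
Σfx = 5×2 + 17×3 + 15×4 + 4×5 + 7×6 + 21×7 + 18×8 = 474
n = Σf = 87
Mean = 474 / 87 = 5.4483

5.4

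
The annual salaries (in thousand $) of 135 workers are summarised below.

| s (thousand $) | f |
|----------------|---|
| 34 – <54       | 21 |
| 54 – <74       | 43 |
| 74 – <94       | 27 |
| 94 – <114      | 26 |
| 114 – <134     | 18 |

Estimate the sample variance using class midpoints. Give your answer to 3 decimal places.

659.945

Midpoints: 44, 64, 84, 104, 124
n = 135, Σfm = 10880, mean = 80.5926
Σfm² = 965280
Σf(m − x̄)² = Σfm² − (Σfm)²/n = 965280 − 10880²/135 = 88432.5926
Sample variance = 88432.5926 / 134 = 659.9447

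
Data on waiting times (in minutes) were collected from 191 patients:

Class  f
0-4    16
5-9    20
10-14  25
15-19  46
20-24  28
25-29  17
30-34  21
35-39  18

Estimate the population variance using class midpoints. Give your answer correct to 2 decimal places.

102.76

Midpoints: 2, 7, 12, 17, 22, 27, 32, 37
n = 191, Σfm = 3667, mean = 19.1990
Σfm² = 90029
Σf(m − x̄)² = Σfm² − (Σfm)²/n = 90029 − 3667²/191 = 19626.4398
Population variance = 19626.4398 / 191 = 102.7562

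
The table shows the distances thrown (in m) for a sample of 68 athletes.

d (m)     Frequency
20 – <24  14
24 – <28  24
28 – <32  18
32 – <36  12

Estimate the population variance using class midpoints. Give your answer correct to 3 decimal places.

16.111

Midpoints: 22, 26, 30, 34
n = 68, Σfm = 1880, mean = 27.6471
Σfm² = 53072
Σf(m − x̄)² = Σfm² − (Σfm)²/n = 53072 − 1880²/68 = 1095.5294
Population variance = 1095.5294 / 68 = 16.1107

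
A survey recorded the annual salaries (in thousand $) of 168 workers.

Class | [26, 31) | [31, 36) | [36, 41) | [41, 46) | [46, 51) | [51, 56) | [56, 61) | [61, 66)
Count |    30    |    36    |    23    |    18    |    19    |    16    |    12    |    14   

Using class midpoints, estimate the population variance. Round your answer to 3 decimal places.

Midpoints: 28.5, 33.5, 38.5, 43.5, 48.5, 53.5, 58.5, 63.5
n = 168, Σfm = 7098, mean = 42.2500
Σfm² = 320928
Σf(m − x̄)² = Σfm² − (Σfm)²/n = 320928 − 7098²/168 = 21037.5000
Population variance = 21037.5000 / 168 = 125.2232

125.223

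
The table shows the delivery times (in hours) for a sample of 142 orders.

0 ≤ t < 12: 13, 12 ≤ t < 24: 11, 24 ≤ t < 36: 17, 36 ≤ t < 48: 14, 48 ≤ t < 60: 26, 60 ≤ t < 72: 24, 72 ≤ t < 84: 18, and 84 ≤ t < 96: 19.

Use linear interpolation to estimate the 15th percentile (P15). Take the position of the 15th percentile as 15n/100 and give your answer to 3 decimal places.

Cumulative frequencies: 13, 24, 41, 55, 81, 105, 123, 142
n = 142; position = 15n/100 = 21.3.
This falls in the class 12 ≤ t < 24: L = 12, F = 13, f = 11, h = 12.
15th percentile ≈ 12 + ((21.3 − 13) / 11) × 12 = 21.0545

21.055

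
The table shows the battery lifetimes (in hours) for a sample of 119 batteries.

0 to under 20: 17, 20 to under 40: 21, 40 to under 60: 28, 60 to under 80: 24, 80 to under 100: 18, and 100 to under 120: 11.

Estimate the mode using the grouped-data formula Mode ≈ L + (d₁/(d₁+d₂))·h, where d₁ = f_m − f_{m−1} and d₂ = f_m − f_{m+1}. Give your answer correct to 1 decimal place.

Modal class: 40 to under 60 (highest frequency 28).
d₁ = 28 − 21 = 7, d₂ = 28 − 24 = 4
Mode ≈ 40 + (7/(7+4)) × 20 = 40 + 12.7273 = 52.7273

52.7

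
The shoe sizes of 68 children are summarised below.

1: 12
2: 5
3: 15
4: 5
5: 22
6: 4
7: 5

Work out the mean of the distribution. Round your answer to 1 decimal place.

3.8

Values: 1, 2, 3, 4, 5, 6, 7
Σfx = 12×1 + 5×2 + 15×3 + 5×4 + 22×5 + 4×6 + 5×7 = 256
n = Σf = 68
Mean = 256 / 68 = 3.7647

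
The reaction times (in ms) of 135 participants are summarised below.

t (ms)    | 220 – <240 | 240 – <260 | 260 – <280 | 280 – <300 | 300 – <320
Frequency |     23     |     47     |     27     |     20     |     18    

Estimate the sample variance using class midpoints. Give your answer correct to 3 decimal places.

659.281

Midpoints: 230, 250, 270, 290, 310
n = 135, Σfm = 35710, mean = 264.5185
Σfm² = 9534300
Σf(m − x̄)² = Σfm² − (Σfm)²/n = 9534300 − 35710²/135 = 88343.7037
Sample variance = 88343.7037 / 134 = 659.2814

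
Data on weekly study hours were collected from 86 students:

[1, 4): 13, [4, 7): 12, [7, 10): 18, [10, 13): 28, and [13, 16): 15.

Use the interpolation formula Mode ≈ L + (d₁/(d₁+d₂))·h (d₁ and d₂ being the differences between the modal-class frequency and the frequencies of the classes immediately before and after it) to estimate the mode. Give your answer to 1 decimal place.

11.3

Modal class: [10, 13) (highest frequency 28).
d₁ = 28 − 18 = 10, d₂ = 28 − 15 = 13
Mode ≈ 10 + (10/(10+13)) × 3 = 10 + 1.3043 = 11.3043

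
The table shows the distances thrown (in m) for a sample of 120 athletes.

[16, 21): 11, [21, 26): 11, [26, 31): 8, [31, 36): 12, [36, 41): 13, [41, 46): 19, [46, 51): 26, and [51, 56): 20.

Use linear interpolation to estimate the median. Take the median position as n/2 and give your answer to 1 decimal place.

42.3

Cumulative frequencies: 11, 22, 30, 42, 55, 74, 100, 120
n = 120; position = n/2 = 60.
This falls in the class [41, 46): L = 41, F = 55, f = 19, h = 5.
Median ≈ 41 + ((60 − 55) / 19) × 5 = 42.3158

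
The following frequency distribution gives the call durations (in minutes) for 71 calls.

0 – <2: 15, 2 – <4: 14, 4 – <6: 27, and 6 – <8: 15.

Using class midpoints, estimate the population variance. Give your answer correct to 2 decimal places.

Midpoints: 1, 3, 5, 7
n = 71, Σfm = 297, mean = 4.1831
Σfm² = 1551
Σf(m − x̄)² = Σfm² − (Σfm)²/n = 1551 − 297²/71 = 308.6197
Population variance = 308.6197 / 71 = 4.3468

4.35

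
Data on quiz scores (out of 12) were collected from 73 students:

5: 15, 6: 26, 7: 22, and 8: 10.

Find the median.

Cumulative frequencies: 15, 41, 63, 73
n = 73, so the median is the value in position (n+1)/2 = 37.
Position 37 falls at value 6.

6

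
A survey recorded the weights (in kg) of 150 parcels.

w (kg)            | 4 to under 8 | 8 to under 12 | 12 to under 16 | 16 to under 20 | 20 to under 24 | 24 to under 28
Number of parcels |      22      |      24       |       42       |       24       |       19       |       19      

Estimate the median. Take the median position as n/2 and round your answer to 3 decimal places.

Cumulative frequencies: 22, 46, 88, 112, 131, 150
n = 150; position = n/2 = 75.
This falls in the class 12 to under 16: L = 12, F = 46, f = 42, h = 4.
Median ≈ 12 + ((75 − 46) / 42) × 4 = 14.7619

14.762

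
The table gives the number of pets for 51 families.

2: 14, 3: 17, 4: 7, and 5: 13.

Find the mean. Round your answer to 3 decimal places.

Values: 2, 3, 4, 5
Σfx = 14×2 + 17×3 + 7×4 + 13×5 = 172
n = Σf = 51
Mean = 172 / 51 = 3.3725

3.373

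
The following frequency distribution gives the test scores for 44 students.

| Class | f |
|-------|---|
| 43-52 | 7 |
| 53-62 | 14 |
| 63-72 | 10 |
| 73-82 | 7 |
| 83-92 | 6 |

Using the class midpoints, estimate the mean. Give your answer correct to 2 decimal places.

Midpoints: 47.5, 57.5, 67.5, 77.5, 87.5
Σfm = 7×47.5 + 14×57.5 + 10×67.5 + 7×77.5 + 6×87.5 = 2880
n = Σf = 44
Mean = 2880 / 44 = 65.4545

65.45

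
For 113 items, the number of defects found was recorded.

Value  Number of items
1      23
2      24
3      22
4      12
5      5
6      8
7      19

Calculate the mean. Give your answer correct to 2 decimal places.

Values: 1, 2, 3, 4, 5, 6, 7
Σfx = 23×1 + 24×2 + 22×3 + 12×4 + 5×5 + 8×6 + 19×7 = 391
n = Σf = 113
Mean = 391 / 113 = 3.4602

3.46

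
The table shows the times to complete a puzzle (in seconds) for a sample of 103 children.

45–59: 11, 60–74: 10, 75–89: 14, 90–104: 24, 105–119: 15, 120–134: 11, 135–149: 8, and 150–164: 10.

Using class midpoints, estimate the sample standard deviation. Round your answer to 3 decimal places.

Midpoints: 52, 67, 82, 97, 112, 127, 142, 157
n = 103, Σfm = 10501, mean = 101.9515
Σfm² = 1167967
Σf(m − x̄)² = Σfm² − (Σfm)²/n = 1167967 − 10501²/103 = 97374.7573
Sample variance = 97374.7573 / 102 = 954.6545
Standard deviation = √954.6545 = 30.8975

30.897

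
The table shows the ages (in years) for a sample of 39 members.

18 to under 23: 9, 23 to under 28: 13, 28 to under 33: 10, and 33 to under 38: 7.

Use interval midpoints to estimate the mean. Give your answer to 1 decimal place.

Midpoints: 20.5, 25.5, 30.5, 35.5
Σfm = 9×20.5 + 13×25.5 + 10×30.5 + 7×35.5 = 1069.5
n = Σf = 39
Mean = 1069.5 / 39 = 27.4231

27.4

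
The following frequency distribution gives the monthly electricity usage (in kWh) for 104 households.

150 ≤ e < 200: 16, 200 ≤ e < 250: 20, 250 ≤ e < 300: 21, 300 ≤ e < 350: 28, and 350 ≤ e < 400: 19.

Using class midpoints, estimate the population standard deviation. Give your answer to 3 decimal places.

Midpoints: 175, 225, 275, 325, 375
n = 104, Σfm = 29300, mean = 281.7308
Σfm² = 8720000
Σf(m − x̄)² = Σfm² − (Σfm)²/n = 8720000 − 29300²/104 = 465288.4615
Population variance = 465288.4615 / 104 = 4473.9275
Standard deviation = √4473.9275 = 66.8874

66.887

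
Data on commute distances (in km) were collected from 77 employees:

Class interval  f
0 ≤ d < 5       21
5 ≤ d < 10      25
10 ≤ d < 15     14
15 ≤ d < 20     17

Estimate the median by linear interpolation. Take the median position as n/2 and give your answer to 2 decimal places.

Cumulative frequencies: 21, 46, 60, 77
n = 77; position = n/2 = 38.5.
This falls in the class 5 ≤ d < 10: L = 5, F = 21, f = 25, h = 5.
Median ≈ 5 + ((38.5 − 21) / 25) × 5 = 8.5000

8.50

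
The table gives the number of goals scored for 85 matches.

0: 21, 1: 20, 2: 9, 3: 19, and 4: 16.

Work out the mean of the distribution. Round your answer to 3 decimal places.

1.871

Values: 0, 1, 2, 3, 4
Σfx = 21×0 + 20×1 + 9×2 + 19×3 + 16×4 = 159
n = Σf = 85
Mean = 159 / 85 = 1.8706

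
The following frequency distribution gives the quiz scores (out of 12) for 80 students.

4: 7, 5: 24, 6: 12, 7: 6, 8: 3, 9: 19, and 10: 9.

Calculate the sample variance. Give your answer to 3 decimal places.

Values: 4, 5, 6, 7, 8, 9, 10
n = 80, Σfx = 547, mean = 6.8375
Σfx² = 4069
Σf(x − x̄)² = Σfx² − (Σfx)²/n = 4069 − 547²/80 = 328.8875
Sample variance = 328.8875 / 79 = 4.1631

4.163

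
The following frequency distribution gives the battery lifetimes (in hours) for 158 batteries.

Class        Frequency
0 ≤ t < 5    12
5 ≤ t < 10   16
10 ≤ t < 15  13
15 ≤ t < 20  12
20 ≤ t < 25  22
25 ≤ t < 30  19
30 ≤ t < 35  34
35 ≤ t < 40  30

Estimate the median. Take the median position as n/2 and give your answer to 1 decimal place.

Cumulative frequencies: 12, 28, 41, 53, 75, 94, 128, 158
n = 158; position = n/2 = 79.
This falls in the class 25 ≤ t < 30: L = 25, F = 75, f = 19, h = 5.
Median ≈ 25 + ((79 − 75) / 19) × 5 = 26.0526

26.1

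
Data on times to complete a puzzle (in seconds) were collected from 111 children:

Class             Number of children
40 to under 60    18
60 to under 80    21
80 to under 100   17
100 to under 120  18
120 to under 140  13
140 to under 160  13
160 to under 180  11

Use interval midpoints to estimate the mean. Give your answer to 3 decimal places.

Midpoints: 50, 70, 90, 110, 130, 150, 170
Σfm = 18×50 + 21×70 + 17×90 + 18×110 + 13×130 + 13×150 + 11×170 = 11390
n = Σf = 111
Mean = 11390 / 111 = 102.6126

102.613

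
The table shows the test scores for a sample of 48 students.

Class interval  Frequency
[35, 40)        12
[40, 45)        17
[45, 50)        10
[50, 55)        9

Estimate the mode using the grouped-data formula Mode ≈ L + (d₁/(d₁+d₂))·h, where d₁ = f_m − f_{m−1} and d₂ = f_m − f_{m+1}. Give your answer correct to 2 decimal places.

Modal class: [40, 45) (highest frequency 17).
d₁ = 17 − 12 = 5, d₂ = 17 − 10 = 7
Mode ≈ 40 + (5/(5+7)) × 5 = 40 + 2.0833 = 42.0833

42.08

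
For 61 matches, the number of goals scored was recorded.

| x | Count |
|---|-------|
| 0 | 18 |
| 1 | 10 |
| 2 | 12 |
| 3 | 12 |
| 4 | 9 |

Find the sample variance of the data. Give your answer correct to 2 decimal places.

2.10

Values: 0, 1, 2, 3, 4
n = 61, Σfx = 106, mean = 1.7377
Σfx² = 310
Σf(x − x̄)² = Σfx² − (Σfx)²/n = 310 − 106²/61 = 125.8033
Sample variance = 125.8033 / 60 = 2.0967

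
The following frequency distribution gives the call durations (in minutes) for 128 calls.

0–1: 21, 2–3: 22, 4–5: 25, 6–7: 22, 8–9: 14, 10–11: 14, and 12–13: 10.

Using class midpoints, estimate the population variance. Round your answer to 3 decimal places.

Midpoints: 0.5, 2.5, 4.5, 6.5, 8.5, 10.5, 12.5
n = 128, Σfm = 712, mean = 5.5625
Σfm² = 5696
Σf(m − x̄)² = Σfm² − (Σfm)²/n = 5696 − 712²/128 = 1735.5000
Population variance = 1735.5000 / 128 = 13.5586

13.559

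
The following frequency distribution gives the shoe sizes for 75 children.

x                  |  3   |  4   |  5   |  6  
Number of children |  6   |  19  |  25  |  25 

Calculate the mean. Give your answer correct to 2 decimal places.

Values: 3, 4, 5, 6
Σfx = 6×3 + 19×4 + 25×5 + 25×6 = 369
n = Σf = 75
Mean = 369 / 75 = 4.9200

4.92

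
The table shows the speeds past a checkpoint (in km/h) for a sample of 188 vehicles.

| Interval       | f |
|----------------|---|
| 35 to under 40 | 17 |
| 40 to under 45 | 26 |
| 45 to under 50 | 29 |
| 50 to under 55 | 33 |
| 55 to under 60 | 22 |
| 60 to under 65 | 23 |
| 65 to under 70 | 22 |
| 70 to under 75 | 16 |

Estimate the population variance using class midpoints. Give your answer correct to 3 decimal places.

Midpoints: 37.5, 42.5, 47.5, 52.5, 57.5, 62.5, 67.5, 72.5
n = 188, Σfm = 10200, mean = 54.2553
Σfm² = 574175
Σf(m − x̄)² = Σfm² − (Σfm)²/n = 574175 − 10200²/188 = 20770.7447
Population variance = 20770.7447 / 188 = 110.4827

110.483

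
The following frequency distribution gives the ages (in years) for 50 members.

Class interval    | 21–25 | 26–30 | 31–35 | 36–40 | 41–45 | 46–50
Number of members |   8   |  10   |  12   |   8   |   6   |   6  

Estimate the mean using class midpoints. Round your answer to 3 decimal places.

34.200

Midpoints: 23, 28, 33, 38, 43, 48
Σfm = 8×23 + 10×28 + 12×33 + 8×38 + 6×43 + 6×48 = 1710
n = Σf = 50
Mean = 1710 / 50 = 34.2000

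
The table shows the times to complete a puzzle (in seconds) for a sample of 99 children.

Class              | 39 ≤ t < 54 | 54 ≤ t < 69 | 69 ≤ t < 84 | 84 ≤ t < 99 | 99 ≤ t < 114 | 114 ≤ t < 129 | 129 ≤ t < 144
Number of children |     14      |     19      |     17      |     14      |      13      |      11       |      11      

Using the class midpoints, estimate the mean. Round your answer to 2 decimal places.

Midpoints: 46.5, 61.5, 76.5, 91.5, 106.5, 121.5, 136.5
Σfm = 14×46.5 + 19×61.5 + 17×76.5 + 14×91.5 + 13×106.5 + 11×121.5 + 11×136.5 = 8623.5
n = Σf = 99
Mean = 8623.5 / 99 = 87.1061

87.11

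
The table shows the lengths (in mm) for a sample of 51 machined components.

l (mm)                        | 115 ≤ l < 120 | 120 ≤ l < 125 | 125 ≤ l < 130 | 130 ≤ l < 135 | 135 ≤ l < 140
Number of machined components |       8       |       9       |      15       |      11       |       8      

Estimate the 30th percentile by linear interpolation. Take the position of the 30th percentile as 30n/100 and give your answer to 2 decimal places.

Cumulative frequencies: 8, 17, 32, 43, 51
n = 51; position = 30n/100 = 15.3.
This falls in the class 120 ≤ l < 125: L = 120, F = 8, f = 9, h = 5.
30th percentile ≈ 120 + ((15.3 − 8) / 9) × 5 = 124.0556

124.06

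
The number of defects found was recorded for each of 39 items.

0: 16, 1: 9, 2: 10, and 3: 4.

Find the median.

1

Cumulative frequencies: 16, 25, 35, 39
n = 39, so the median is the value in position (n+1)/2 = 20.
Position 20 falls at value 1.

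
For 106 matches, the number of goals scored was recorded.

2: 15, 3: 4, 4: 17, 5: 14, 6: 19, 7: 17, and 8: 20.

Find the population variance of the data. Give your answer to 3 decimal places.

3.939

Values: 2, 3, 4, 5, 6, 7, 8
n = 106, Σfx = 573, mean = 5.4057
Σfx² = 3515
Σf(x − x̄)² = Σfx² − (Σfx)²/n = 3515 − 573²/106 = 417.5566
Population variance = 417.5566 / 106 = 3.9392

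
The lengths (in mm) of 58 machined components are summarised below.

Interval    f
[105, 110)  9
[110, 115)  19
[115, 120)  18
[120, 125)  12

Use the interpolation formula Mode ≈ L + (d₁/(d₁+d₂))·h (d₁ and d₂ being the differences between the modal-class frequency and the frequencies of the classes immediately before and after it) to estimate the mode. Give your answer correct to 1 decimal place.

114.5

Modal class: [110, 115) (highest frequency 19).
d₁ = 19 − 9 = 10, d₂ = 19 − 18 = 1
Mode ≈ 110 + (10/(10+1)) × 5 = 110 + 4.5455 = 114.5455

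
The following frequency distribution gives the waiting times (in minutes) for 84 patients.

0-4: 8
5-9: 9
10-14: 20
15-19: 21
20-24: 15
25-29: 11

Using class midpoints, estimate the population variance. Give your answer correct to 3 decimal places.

53.440

Midpoints: 2, 7, 12, 17, 22, 27
n = 84, Σfm = 1303, mean = 15.5119
Σfm² = 24701
Σf(m − x̄)² = Σfm² − (Σfm)²/n = 24701 − 1303²/84 = 4488.9881
Population variance = 4488.9881 / 84 = 53.4403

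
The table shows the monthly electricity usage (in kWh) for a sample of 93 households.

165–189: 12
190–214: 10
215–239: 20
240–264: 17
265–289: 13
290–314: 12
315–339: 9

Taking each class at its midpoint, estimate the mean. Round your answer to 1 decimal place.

Midpoints: 177, 202, 227, 252, 277, 302, 327
Σfm = 12×177 + 10×202 + 20×227 + 17×252 + 13×277 + 12×302 + 9×327 = 23136
n = Σf = 93
Mean = 23136 / 93 = 248.7742

248.8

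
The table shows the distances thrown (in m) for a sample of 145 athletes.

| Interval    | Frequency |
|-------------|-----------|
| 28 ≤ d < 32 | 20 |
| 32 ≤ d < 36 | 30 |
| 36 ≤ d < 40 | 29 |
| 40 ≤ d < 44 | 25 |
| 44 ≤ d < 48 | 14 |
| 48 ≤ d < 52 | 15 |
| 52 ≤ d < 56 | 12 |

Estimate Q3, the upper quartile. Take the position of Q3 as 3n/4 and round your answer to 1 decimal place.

45.4

Cumulative frequencies: 20, 50, 79, 104, 118, 133, 145
n = 145; position = 3n/4 = 108.75.
This falls in the class 44 ≤ d < 48: L = 44, F = 104, f = 14, h = 4.
Upper quartile ≈ 44 + ((108.75 − 104) / 14) × 4 = 45.3571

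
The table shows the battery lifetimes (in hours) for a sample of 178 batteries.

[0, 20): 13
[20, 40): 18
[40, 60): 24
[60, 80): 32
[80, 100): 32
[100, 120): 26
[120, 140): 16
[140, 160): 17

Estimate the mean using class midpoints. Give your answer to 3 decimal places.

81.348

Midpoints: 10, 30, 50, 70, 90, 110, 130, 150
Σfm = 13×10 + 18×30 + 24×50 + 32×70 + 32×90 + 26×110 + 16×130 + 17×150 = 14480
n = Σf = 178
Mean = 14480 / 178 = 81.3483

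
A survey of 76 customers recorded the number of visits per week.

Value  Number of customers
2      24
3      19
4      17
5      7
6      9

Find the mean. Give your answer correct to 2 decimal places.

3.45

Values: 2, 3, 4, 5, 6
Σfx = 24×2 + 19×3 + 17×4 + 7×5 + 9×6 = 262
n = Σf = 76
Mean = 262 / 76 = 3.4474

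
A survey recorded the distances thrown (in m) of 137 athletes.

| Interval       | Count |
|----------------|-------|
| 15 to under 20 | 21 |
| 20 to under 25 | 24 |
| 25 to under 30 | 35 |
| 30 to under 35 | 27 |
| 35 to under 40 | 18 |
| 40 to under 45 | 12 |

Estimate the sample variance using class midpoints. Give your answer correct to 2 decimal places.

Midpoints: 17.5, 22.5, 27.5, 32.5, 37.5, 42.5
n = 137, Σfm = 3932.5, mean = 28.7044
Σfm² = 120556.25
Σf(m − x̄)² = Σfm² − (Σfm)²/n = 120556.25 − 3932.5²/137 = 7676.2774
Sample variance = 7676.2774 / 136 = 56.4432

56.44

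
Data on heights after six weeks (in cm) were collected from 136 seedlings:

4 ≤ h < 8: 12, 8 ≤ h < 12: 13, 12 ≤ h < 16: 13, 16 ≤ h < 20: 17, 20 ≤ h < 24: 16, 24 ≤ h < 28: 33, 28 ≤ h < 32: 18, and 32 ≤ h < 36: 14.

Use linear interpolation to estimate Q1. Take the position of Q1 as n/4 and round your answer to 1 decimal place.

14.8

Cumulative frequencies: 12, 25, 38, 55, 71, 104, 122, 136
n = 136; position = n/4 = 34.
This falls in the class 12 ≤ h < 16: L = 12, F = 25, f = 13, h = 4.
Lower quartile ≈ 12 + ((34 − 25) / 13) × 4 = 14.7692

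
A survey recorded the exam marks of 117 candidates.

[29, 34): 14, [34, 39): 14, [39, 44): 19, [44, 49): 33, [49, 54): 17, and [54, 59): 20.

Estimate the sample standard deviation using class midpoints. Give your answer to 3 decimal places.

7.895

Midpoints: 31.5, 36.5, 41.5, 46.5, 51.5, 56.5
n = 117, Σfm = 5280.5, mean = 45.1325
Σfm² = 245553.25
Σf(m − x̄)² = Σfm² − (Σfm)²/n = 245553.25 − 5280.5²/117 = 7231.1966
Sample variance = 7231.1966 / 116 = 62.3379
Standard deviation = √62.3379 = 7.8954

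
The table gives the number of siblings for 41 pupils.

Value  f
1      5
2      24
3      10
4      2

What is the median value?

Cumulative frequencies: 5, 29, 39, 41
n = 41, so the median is the value in position (n+1)/2 = 21.
Position 21 falls at value 2.

2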